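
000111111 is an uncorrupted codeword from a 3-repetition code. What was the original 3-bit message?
Split into 3-bit blocks: 000 111 111
Data = 011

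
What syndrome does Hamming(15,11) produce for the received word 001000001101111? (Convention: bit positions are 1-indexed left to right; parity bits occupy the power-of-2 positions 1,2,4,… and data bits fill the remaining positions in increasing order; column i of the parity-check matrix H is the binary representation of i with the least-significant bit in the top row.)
Syndrome s = H · r^T (mod 2), r = 001000001101111:
  s[0] = (101010101010101)·(001000001101111) mod 2 = 0+0+1+0+0+0+0+0+1+0+0+0+1+0+1 mod 2 = 0
  s[1] = (011001100110011)·(001000001101111) mod 2 = 0+0+1+0+0+0+0+0+0+1+0+0+0+1+1 mod 2 = 0
  s[2] = (000111100001111)·(001000001101111) mod 2 = 0+0+0+0+0+0+0+0+0+0+0+1+1+1+1 mod 2 = 0
  s[3] = (000000011111111)·(001000001101111) mod 2 = 0+0+0+0+0+0+0+0+1+1+0+1+1+1+1 mod 2 = 0
Syndrome = 0000
s = 0: no error detected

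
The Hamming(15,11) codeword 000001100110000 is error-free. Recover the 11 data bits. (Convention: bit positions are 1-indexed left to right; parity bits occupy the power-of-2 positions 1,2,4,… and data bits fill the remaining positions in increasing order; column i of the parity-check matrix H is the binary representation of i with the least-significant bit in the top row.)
Parity bits occupy power-of-2 positions; data bits are at positions {3,5,6,7,9,10,11,12,13,14,15} (1-indexed).
Extract: c[3]=0 c[5]=0 c[6]=1 c[7]=1 c[9]=0 c[10]=1 c[11]=1 c[12]=0 c[13]=0 c[14]=0 c[15]=0
Data = 00110110000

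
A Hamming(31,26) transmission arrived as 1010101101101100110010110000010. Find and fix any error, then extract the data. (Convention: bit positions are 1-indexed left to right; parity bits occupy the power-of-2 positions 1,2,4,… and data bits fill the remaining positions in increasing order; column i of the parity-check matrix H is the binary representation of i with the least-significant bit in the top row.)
Syndrome s = H · r^T (mod 2), r = 1010101101101100110010110000010:
  s[0] = (1010101010101010101010101010101)·(1010101101101100110010110000010) mod 2 = 1+0+1+0+1+0+1+0+0+0+1+0+1+0+0+0+1+0+0+0+1+0+1+0+0+0+0+0+0+0+0 mod 2 = 1
  s[1] = (0110011001100110011001100110011)·(1010101101101100110010110000010) mod 2 = 0+0+1+0+0+0+1+0+0+1+1+0+0+1+0+0+0+1+0+0+0+0+1+0+0+0+0+0+0+1+0 mod 2 = 0
  s[2] = (0001111000011110000111100001111)·(1010101101101100110010110000010) mod 2 = 0+0+0+0+1+0+1+0+0+0+0+0+1+1+0+0+0+0+0+0+1+0+1+0+0+0+0+0+0+1+0 mod 2 = 1
  s[3] = (0000000111111110000000011111111)·(1010101101101100110010110000010) mod 2 = 0+0+0+0+0+0+0+1+0+1+1+0+1+1+0+0+0+0+0+0+0+0+0+1+0+0+0+0+0+1+0 mod 2 = 1
  s[4] = (0000000000000001111111111111111)·(1010101101101100110010110000010) mod 2 = 0+0+0+0+0+0+0+0+0+0+0+0+0+0+0+0+1+1+0+0+1+0+1+1+0+0+0+0+0+1+0 mod 2 = 0
Syndrome = 10110
Column 13 of H equals this syndrome → error at bit 13 (1-indexed).
Flip bit 13: 1010101101101100110010110000010 → 1010101101100100110010110000010
Extract data bits at positions {3,5,6,7,9,10,11,12,13,14,15,17,18,19,20,21,22,23,24,25,26,27,28,29,30,31}: 11010110010110010110000010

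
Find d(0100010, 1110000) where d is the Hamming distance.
XOR = 1010010, count of 1s = 3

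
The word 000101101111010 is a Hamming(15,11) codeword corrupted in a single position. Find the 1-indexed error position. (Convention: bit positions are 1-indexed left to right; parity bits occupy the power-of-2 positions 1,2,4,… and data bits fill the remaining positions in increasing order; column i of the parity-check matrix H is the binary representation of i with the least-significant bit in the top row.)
Syndrome s = H · r^T (mod 2), r = 000101101111010:
  s[0] = (101010101010101)·(000101101111010) mod 2 = 0+0+0+0+0+0+1+0+1+0+1+0+0+0+0 mod 2 = 1
  s[1] = (011001100110011)·(000101101111010) mod 2 = 0+0+0+0+0+1+1+0+0+1+1+0+0+1+0 mod 2 = 1
  s[2] = (000111100001111)·(000101101111010) mod 2 = 0+0+0+1+0+1+1+0+0+0+0+1+0+1+0 mod 2 = 1
  s[3] = (000000011111111)·(000101101111010) mod 2 = 0+0+0+0+0+0+0+0+1+1+1+1+0+1+0 mod 2 = 1
Syndrome = 1111
Column i of H is the binary representation of i, so the syndrome is the binary index of the flipped bit.
Read s = 1111 with s[0] as LSB: 1·2^0 + 1·2^1 + 1·2^2 + 1·2^3 = 15.
Error is at bit position 15.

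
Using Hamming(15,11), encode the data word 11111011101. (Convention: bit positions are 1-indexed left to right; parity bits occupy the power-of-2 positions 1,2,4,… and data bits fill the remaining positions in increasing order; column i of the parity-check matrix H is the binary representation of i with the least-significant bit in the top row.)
Codeword c = d · G (mod 2), d = 11111011101:
  c[0] = d·G[:,0] = (11111011101)·(11011010101) mod 2 = 1+1+0+1+1+0+1+0+1+0+1 mod 2 = 1
  c[1] = d·G[:,1] = (11111011101)·(10110110011) mod 2 = 1+0+1+1+0+0+1+0+0+0+1 mod 2 = 1
  c[2] = d·G[:,2] = (11111011101)·(10000000000) mod 2 = 1+0+0+0+0+0+0+0+0+0+0 mod 2 = 1
  c[3] = d·G[:,3] = (11111011101)·(01110001111) mod 2 = 0+1+1+1+0+0+0+1+1+0+1 mod 2 = 0
  c[4] = d·G[:,4] = (11111011101)·(01000000000) mod 2 = 0+1+0+0+0+0+0+0+0+0+0 mod 2 = 1
  c[5] = d·G[:,5] = (11111011101)·(00100000000) mod 2 = 0+0+1+0+0+0+0+0+0+0+0 mod 2 = 1
  c[6] = d·G[:,6] = (11111011101)·(00010000000) mod 2 = 0+0+0+1+0+0+0+0+0+0+0 mod 2 = 1
  c[7] = d·G[:,7] = (11111011101)·(00001111111) mod 2 = 0+0+0+0+1+0+1+1+1+0+1 mod 2 = 1
  c[8] = d·G[:,8] = (11111011101)·(00001000000) mod 2 = 0+0+0+0+1+0+0+0+0+0+0 mod 2 = 1
  c[9] = d·G[:,9] = (11111011101)·(00000100000) mod 2 = 0+0+0+0+0+0+0+0+0+0+0 mod 2 = 0
  c[10] = d·G[:,10] = (11111011101)·(00000010000) mod 2 = 0+0+0+0+0+0+1+0+0+0+0 mod 2 = 1
  c[11] = d·G[:,11] = (11111011101)·(00000001000) mod 2 = 0+0+0+0+0+0+0+1+0+0+0 mod 2 = 1
  c[12] = d·G[:,12] = (11111011101)·(00000000100) mod 2 = 0+0+0+0+0+0+0+0+1+0+0 mod 2 = 1
  c[13] = d·G[:,13] = (11111011101)·(00000000010) mod 2 = 0+0+0+0+0+0+0+0+0+0+0 mod 2 = 0
  c[14] = d·G[:,14] = (11111011101)·(00000000001) mod 2 = 0+0+0+0+0+0+0+0+0+0+1 mod 2 = 1
Codeword = 111011111011101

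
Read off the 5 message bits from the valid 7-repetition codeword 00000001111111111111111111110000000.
Split into 7-bit blocks: 0000000 1111111 1111111 1111111 0000000
Data = 01110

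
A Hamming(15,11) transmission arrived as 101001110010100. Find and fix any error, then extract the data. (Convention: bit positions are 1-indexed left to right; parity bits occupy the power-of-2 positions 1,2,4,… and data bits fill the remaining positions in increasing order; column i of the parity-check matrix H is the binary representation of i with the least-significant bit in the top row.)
Syndrome s = H · r^T (mod 2), r = 101001110010100:
  s[0] = (101010101010101)·(101001110010100) mod 2 = 1+0+1+0+0+0+1+0+0+0+1+0+1+0+0 mod 2 = 1
  s[1] = (011001100110011)·(101001110010100) mod 2 = 0+0+1+0+0+1+1+0+0+0+1+0+0+0+0 mod 2 = 0
  s[2] = (000111100001111)·(101001110010100) mod 2 = 0+0+0+0+0+1+1+0+0+0+0+0+1+0+0 mod 2 = 1
  s[3] = (000000011111111)·(101001110010100) mod 2 = 0+0+0+0+0+0+0+1+0+0+1+0+1+0+0 mod 2 = 1
Syndrome = 1011
Column 13 of H equals this syndrome → error at bit 13 (1-indexed).
Flip bit 13: 101001110010100 → 101001110010000
Extract data bits at positions {3,5,6,7,9,10,11,12,13,14,15}: 10110010000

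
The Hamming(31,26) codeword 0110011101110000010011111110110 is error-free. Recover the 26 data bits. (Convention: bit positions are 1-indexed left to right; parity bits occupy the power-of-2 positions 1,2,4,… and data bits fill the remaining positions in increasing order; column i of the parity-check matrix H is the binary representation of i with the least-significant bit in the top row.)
Parity bits occupy power-of-2 positions; data bits are at positions {3,5,6,7,9,10,11,12,13,14,15,17,18,19,20,21,22,23,24,25,26,27,28,29,30,31} (1-indexed).
Extract: c[3]=1 c[5]=0 c[6]=1 c[7]=1 c[9]=0 c[10]=1 c[11]=1 c[12]=1 c[13]=0 c[14]=0 c[15]=0 c[17]=0 c[18]=1 c[19]=0 c[20]=0 c[21]=1 c[22]=1 c[23]=1 c[24]=1 c[25]=1 c[26]=1 c[27]=1 c[28]=0 c[29]=1 c[30]=1 c[31]=0
Data = 10110111000010011111110110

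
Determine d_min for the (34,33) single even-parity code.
d_min = 2 (flipping one data bit also flips the parity bit, so the two closest codewords differ in exactly 2 positions).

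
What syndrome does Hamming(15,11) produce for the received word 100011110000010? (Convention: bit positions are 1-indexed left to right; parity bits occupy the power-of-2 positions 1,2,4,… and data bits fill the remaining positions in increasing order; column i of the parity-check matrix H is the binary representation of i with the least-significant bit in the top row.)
Syndrome s = H · r^T (mod 2), r = 100011110000010:
  s[0] = (101010101010101)·(100011110000010) mod 2 = 1+0+0+0+1+0+1+0+0+0+0+0+0+0+0 mod 2 = 1
  s[1] = (011001100110011)·(100011110000010) mod 2 = 0+0+0+0+0+1+1+0+0+0+0+0+0+1+0 mod 2 = 1
  s[2] = (000111100001111)·(100011110000010) mod 2 = 0+0+0+0+1+1+1+0+0+0+0+0+0+1+0 mod 2 = 0
  s[3] = (000000011111111)·(100011110000010) mod 2 = 0+0+0+0+0+0+0+1+0+0+0+0+0+1+0 mod 2 = 0
Syndrome = 1100
Non-zero syndrome: error at position 3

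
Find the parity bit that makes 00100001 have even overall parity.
Sum of data bits: 0+0+1+0+0+0+0+1 = 2.
2 mod 2 = 0, so parity bit = 0.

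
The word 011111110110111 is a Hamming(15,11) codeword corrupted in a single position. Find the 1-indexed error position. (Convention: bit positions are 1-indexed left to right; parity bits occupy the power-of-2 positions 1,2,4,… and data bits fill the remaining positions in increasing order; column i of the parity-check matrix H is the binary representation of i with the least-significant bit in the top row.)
Syndrome s = H · r^T (mod 2), r = 011111110110111:
  s[0] = (101010101010101)·(011111110110111) mod 2 = 0+0+1+0+1+0+1+0+0+0+1+0+1+0+1 mod 2 = 0
  s[1] = (011001100110011)·(011111110110111) mod 2 = 0+1+1+0+0+1+1+0+0+1+1+0+0+1+1 mod 2 = 0
  s[2] = (000111100001111)·(011111110110111) mod 2 = 0+0+0+1+1+1+1+0+0+0+0+0+1+1+1 mod 2 = 1
  s[3] = (000000011111111)·(011111110110111) mod 2 = 0+0+0+0+0+0+0+1+0+1+1+0+1+1+1 mod 2 = 0
Syndrome = 0010
Column i of H is the binary representation of i, so the syndrome is the binary index of the flipped bit.
Read s = 0010 with s[0] as LSB: 0·2^0 + 0·2^1 + 1·2^2 + 0·2^3 = 4.
Error is at bit position 4.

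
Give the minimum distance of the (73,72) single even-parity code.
d_min = 2 (flipping one data bit also flips the parity bit, so the two closest codewords differ in exactly 2 positions).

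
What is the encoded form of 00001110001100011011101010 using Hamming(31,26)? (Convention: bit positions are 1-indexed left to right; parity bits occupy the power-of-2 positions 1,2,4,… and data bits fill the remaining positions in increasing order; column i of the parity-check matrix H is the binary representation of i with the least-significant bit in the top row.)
Codeword c = d · G (mod 2), d = 00001110001100011011101010:
  c[0] = d·G[:,0] = (00001110001100011011101010)·(11011010101101010101010101) mod 2 = 0+0+0+0+1+0+1+0+0+0+1+1+0+0+0+1+0+0+0+1+0+0+0+0+0+0 mod 2 = 0
  c[1] = d·G[:,1] = (00001110001100011011101010)·(10110110011011001100110011) mod 2 = 0+0+0+0+0+1+1+0+0+0+1+0+0+0+0+0+1+0+0+0+1+0+0+0+1+0 mod 2 = 0
  c[2] = d·G[:,2] = (00001110001100011011101010)·(10000000000000000000000000) mod 2 = 0+0+0+0+0+0+0+0+0+0+0+0+0+0+0+0+0+0+0+0+0+0+0+0+0+0 mod 2 = 0
  c[3] = d·G[:,3] = (00001110001100011011101010)·(01110001111000111100001111) mod 2 = 0+0+0+0+0+0+0+0+0+0+1+0+0+0+0+1+1+0+0+0+0+0+1+0+1+0 mod 2 = 1
  c[4] = d·G[:,4] = (00001110001100011011101010)·(01000000000000000000000000) mod 2 = 0+0+0+0+0+0+0+0+0+0+0+0+0+0+0+0+0+0+0+0+0+0+0+0+0+0 mod 2 = 0
  c[5] = d·G[:,5] = (00001110001100011011101010)·(00100000000000000000000000) mod 2 = 0+0+0+0+0+0+0+0+0+0+0+0+0+0+0+0+0+0+0+0+0+0+0+0+0+0 mod 2 = 0
  c[6] = d·G[:,6] = (00001110001100011011101010)·(00010000000000000000000000) mod 2 = 0+0+0+0+0+0+0+0+0+0+0+0+0+0+0+0+0+0+0+0+0+0+0+0+0+0 mod 2 = 0
  c[7] = d·G[:,7] = (00001110001100011011101010)·(00001111111000000011111111) mod 2 = 0+0+0+0+1+1+1+0+0+0+1+0+0+0+0+0+0+0+1+1+1+0+1+0+1+0 mod 2 = 1
  c[8] = d·G[:,8] = (00001110001100011011101010)·(00001000000000000000000000) mod 2 = 0+0+0+0+1+0+0+0+0+0+0+0+0+0+0+0+0+0+0+0+0+0+0+0+0+0 mod 2 = 1
  c[9] = d·G[:,9] = (00001110001100011011101010)·(00000100000000000000000000) mod 2 = 0+0+0+0+0+1+0+0+0+0+0+0+0+0+0+0+0+0+0+0+0+0+0+0+0+0 mod 2 = 1
  c[10] = d·G[:,10] = (00001110001100011011101010)·(00000010000000000000000000) mod 2 = 0+0+0+0+0+0+1+0+0+0+0+0+0+0+0+0+0+0+0+0+0+0+0+0+0+0 mod 2 = 1
  c[11] = d·G[:,11] = (00001110001100011011101010)·(00000001000000000000000000) mod 2 = 0+0+0+0+0+0+0+0+0+0+0+0+0+0+0+0+0+0+0+0+0+0+0+0+0+0 mod 2 = 0
  c[12] = d·G[:,12] = (00001110001100011011101010)·(00000000100000000000000000) mod 2 = 0+0+0+0+0+0+0+0+0+0+0+0+0+0+0+0+0+0+0+0+0+0+0+0+0+0 mod 2 = 0
  c[13] = d·G[:,13] = (00001110001100011011101010)·(00000000010000000000000000) mod 2 = 0+0+0+0+0+0+0+0+0+0+0+0+0+0+0+0+0+0+0+0+0+0+0+0+0+0 mod 2 = 0
  c[14] = d·G[:,14] = (00001110001100011011101010)·(00000000001000000000000000) mod 2 = 0+0+0+0+0+0+0+0+0+0+1+0+0+0+0+0+0+0+0+0+0+0+0+0+0+0 mod 2 = 1
  c[15] = d·G[:,15] = (00001110001100011011101010)·(00000000000111111111111111) mod 2 = 0+0+0+0+0+0+0+0+0+0+0+1+0+0+0+1+1+0+1+1+1+0+1+0+1+0 mod 2 = 0
  c[16] = d·G[:,16] = (00001110001100011011101010)·(00000000000100000000000000) mod 2 = 0+0+0+0+0+0+0+0+0+0+0+1+0+0+0+0+0+0+0+0+0+0+0+0+0+0 mod 2 = 1
  c[17] = d·G[:,17] = (00001110001100011011101010)·(00000000000010000000000000) mod 2 = 0+0+0+0+0+0+0+0+0+0+0+0+0+0+0+0+0+0+0+0+0+0+0+0+0+0 mod 2 = 0
  c[18] = d·G[:,18] = (00001110001100011011101010)·(00000000000001000000000000) mod 2 = 0+0+0+0+0+0+0+0+0+0+0+0+0+0+0+0+0+0+0+0+0+0+0+0+0+0 mod 2 = 0
  c[19] = d·G[:,19] = (00001110001100011011101010)·(00000000000000100000000000) mod 2 = 0+0+0+0+0+0+0+0+0+0+0+0+0+0+0+0+0+0+0+0+0+0+0+0+0+0 mod 2 = 0
  c[20] = d·G[:,20] = (00001110001100011011101010)·(00000000000000010000000000) mod 2 = 0+0+0+0+0+0+0+0+0+0+0+0+0+0+0+1+0+0+0+0+0+0+0+0+0+0 mod 2 = 1
  c[21] = d·G[:,21] = (00001110001100011011101010)·(00000000000000001000000000) mod 2 = 0+0+0+0+0+0+0+0+0+0+0+0+0+0+0+0+1+0+0+0+0+0+0+0+0+0 mod 2 = 1
  c[22] = d·G[:,22] = (00001110001100011011101010)·(00000000000000000100000000) mod 2 = 0+0+0+0+0+0+0+0+0+0+0+0+0+0+0+0+0+0+0+0+0+0+0+0+0+0 mod 2 = 0
  c[23] = d·G[:,23] = (00001110001100011011101010)·(00000000000000000010000000) mod 2 = 0+0+0+0+0+0+0+0+0+0+0+0+0+0+0+0+0+0+1+0+0+0+0+0+0+0 mod 2 = 1
  c[24] = d·G[:,24] = (00001110001100011011101010)·(00000000000000000001000000) mod 2 = 0+0+0+0+0+0+0+0+0+0+0+0+0+0+0+0+0+0+0+1+0+0+0+0+0+0 mod 2 = 1
  c[25] = d·G[:,25] = (00001110001100011011101010)·(00000000000000000000100000) mod 2 = 0+0+0+0+0+0+0+0+0+0+0+0+0+0+0+0+0+0+0+0+1+0+0+0+0+0 mod 2 = 1
  c[26] = d·G[:,26] = (00001110001100011011101010)·(00000000000000000000010000) mod 2 = 0+0+0+0+0+0+0+0+0+0+0+0+0+0+0+0+0+0+0+0+0+0+0+0+0+0 mod 2 = 0
  c[27] = d·G[:,27] = (00001110001100011011101010)·(00000000000000000000001000) mod 2 = 0+0+0+0+0+0+0+0+0+0+0+0+0+0+0+0+0+0+0+0+0+0+1+0+0+0 mod 2 = 1
  c[28] = d·G[:,28] = (00001110001100011011101010)·(00000000000000000000000100) mod 2 = 0+0+0+0+0+0+0+0+0+0+0+0+0+0+0+0+0+0+0+0+0+0+0+0+0+0 mod 2 = 0
  c[29] = d·G[:,29] = (00001110001100011011101010)·(00000000000000000000000010) mod 2 = 0+0+0+0+0+0+0+0+0+0+0+0+0+0+0+0+0+0+0+0+0+0+0+0+1+0 mod 2 = 1
  c[30] = d·G[:,30] = (00001110001100011011101010)·(00000000000000000000000001) mod 2 = 0+0+0+0+0+0+0+0+0+0+0+0+0+0+0+0+0+0+0+0+0+0+0+0+0+0 mod 2 = 0
Codeword = 0001000111100010100011011101010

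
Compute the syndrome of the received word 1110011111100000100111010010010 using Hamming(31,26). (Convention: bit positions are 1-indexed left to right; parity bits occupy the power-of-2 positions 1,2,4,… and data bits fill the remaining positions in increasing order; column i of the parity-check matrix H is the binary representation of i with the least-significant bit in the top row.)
Syndrome s = H · r^T (mod 2), r = 1110011111100000100111010010010:
  s[0] = (1010101010101010101010101010101)·(1110011111100000100111010010010) mod 2 = 1+0+1+0+0+0+1+0+1+0+1+0+0+0+0+0+1+0+0+0+1+0+0+0+0+0+1+0+0+0+0 mod 2 = 0
  s[1] = (0110011001100110011001100110011)·(1110011111100000100111010010010) mod 2 = 0+1+1+0+0+1+1+0+0+1+1+0+0+0+0+0+0+0+0+0+0+1+0+0+0+0+1+0+0+1+0 mod 2 = 1
  s[2] = (0001111000011110000111100001111)·(1110011111100000100111010010010) mod 2 = 0+0+0+0+0+1+1+0+0+0+0+0+0+0+0+0+0+0+0+1+1+1+0+0+0+0+0+0+0+1+0 mod 2 = 0
  s[3] = (0000000111111110000000011111111)·(1110011111100000100111010010010) mod 2 = 0+0+0+0+0+0+0+1+1+1+1+0+0+0+0+0+0+0+0+0+0+0+0+1+0+0+1+0+0+1+0 mod 2 = 1
  s[4] = (0000000000000001111111111111111)·(1110011111100000100111010010010) mod 2 = 0+0+0+0+0+0+0+0+0+0+0+0+0+0+0+0+1+0+0+1+1+1+0+1+0+0+1+0+0+1+0 mod 2 = 1
Syndrome = 01011
Non-zero syndrome: error at position 26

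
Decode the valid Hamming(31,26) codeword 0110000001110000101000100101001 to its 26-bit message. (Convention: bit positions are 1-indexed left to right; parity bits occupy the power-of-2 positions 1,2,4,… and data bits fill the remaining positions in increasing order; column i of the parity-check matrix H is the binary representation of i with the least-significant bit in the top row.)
Parity bits occupy power-of-2 positions; data bits are at positions {3,5,6,7,9,10,11,12,13,14,15,17,18,19,20,21,22,23,24,25,26,27,28,29,30,31} (1-indexed).
Extract: c[3]=1 c[5]=0 c[6]=0 c[7]=0 c[9]=0 c[10]=1 c[11]=1 c[12]=1 c[13]=0 c[14]=0 c[15]=0 c[17]=1 c[18]=0 c[19]=1 c[20]=0 c[21]=0 c[22]=0 c[23]=1 c[24]=0 c[25]=0 c[26]=1 c[27]=0 c[28]=1 c[29]=0 c[30]=0 c[31]=1
Data = 10000111000101000100101001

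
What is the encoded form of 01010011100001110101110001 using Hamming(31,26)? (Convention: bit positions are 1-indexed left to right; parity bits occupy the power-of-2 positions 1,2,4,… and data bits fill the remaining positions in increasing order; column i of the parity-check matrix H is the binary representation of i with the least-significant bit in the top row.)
Codeword c = d · G (mod 2), d = 01010011100001110101110001:
  c[0] = d·G[:,0] = (01010011100001110101110001)·(11011010101101010101010101) mod 2 = 0+1+0+1+0+0+1+0+1+0+0+0+0+1+0+1+0+1+0+1+0+1+0+0+0+1 mod 2 = 0
  c[1] = d·G[:,1] = (01010011100001110101110001)·(10110110011011001100110011) mod 2 = 0+0+0+1+0+0+1+0+0+0+0+0+0+1+0+0+0+1+0+0+1+1+0+0+0+1 mod 2 = 1
  c[2] = d·G[:,2] = (01010011100001110101110001)·(10000000000000000000000000) mod 2 = 0+0+0+0+0+0+0+0+0+0+0+0+0+0+0+0+0+0+0+0+0+0+0+0+0+0 mod 2 = 0
  c[3] = d·G[:,3] = (01010011100001110101110001)·(01110001111000111100001111) mod 2 = 0+1+0+1+0+0+0+1+1+0+0+0+0+0+1+1+0+1+0+0+0+0+0+0+0+1 mod 2 = 0
  c[4] = d·G[:,4] = (01010011100001110101110001)·(01000000000000000000000000) mod 2 = 0+1+0+0+0+0+0+0+0+0+0+0+0+0+0+0+0+0+0+0+0+0+0+0+0+0 mod 2 = 1
  c[5] = d·G[:,5] = (01010011100001110101110001)·(00100000000000000000000000) mod 2 = 0+0+0+0+0+0+0+0+0+0+0+0+0+0+0+0+0+0+0+0+0+0+0+0+0+0 mod 2 = 0
  c[6] = d·G[:,6] = (01010011100001110101110001)·(00010000000000000000000000) mod 2 = 0+0+0+1+0+0+0+0+0+0+0+0+0+0+0+0+0+0+0+0+0+0+0+0+0+0 mod 2 = 1
  c[7] = d·G[:,7] = (01010011100001110101110001)·(00001111111000000011111111) mod 2 = 0+0+0+0+0+0+1+1+1+0+0+0+0+0+0+0+0+0+0+1+1+1+0+0+0+1 mod 2 = 1
  c[8] = d·G[:,8] = (01010011100001110101110001)·(00001000000000000000000000) mod 2 = 0+0+0+0+0+0+0+0+0+0+0+0+0+0+0+0+0+0+0+0+0+0+0+0+0+0 mod 2 = 0
  c[9] = d·G[:,9] = (01010011100001110101110001)·(00000100000000000000000000) mod 2 = 0+0+0+0+0+0+0+0+0+0+0+0+0+0+0+0+0+0+0+0+0+0+0+0+0+0 mod 2 = 0
  c[10] = d·G[:,10] = (01010011100001110101110001)·(00000010000000000000000000) mod 2 = 0+0+0+0+0+0+1+0+0+0+0+0+0+0+0+0+0+0+0+0+0+0+0+0+0+0 mod 2 = 1
  c[11] = d·G[:,11] = (01010011100001110101110001)·(00000001000000000000000000) mod 2 = 0+0+0+0+0+0+0+1+0+0+0+0+0+0+0+0+0+0+0+0+0+0+0+0+0+0 mod 2 = 1
  c[12] = d·G[:,12] = (01010011100001110101110001)·(00000000100000000000000000) mod 2 = 0+0+0+0+0+0+0+0+1+0+0+0+0+0+0+0+0+0+0+0+0+0+0+0+0+0 mod 2 = 1
  c[13] = d·G[:,13] = (01010011100001110101110001)·(00000000010000000000000000) mod 2 = 0+0+0+0+0+0+0+0+0+0+0+0+0+0+0+0+0+0+0+0+0+0+0+0+0+0 mod 2 = 0
  c[14] = d·G[:,14] = (01010011100001110101110001)·(00000000001000000000000000) mod 2 = 0+0+0+0+0+0+0+0+0+0+0+0+0+0+0+0+0+0+0+0+0+0+0+0+0+0 mod 2 = 0
  c[15] = d·G[:,15] = (01010011100001110101110001)·(00000000000111111111111111) mod 2 = 0+0+0+0+0+0+0+0+0+0+0+0+0+1+1+1+0+1+0+1+1+1+0+0+0+1 mod 2 = 0
  c[16] = d·G[:,16] = (01010011100001110101110001)·(00000000000100000000000000) mod 2 = 0+0+0+0+0+0+0+0+0+0+0+0+0+0+0+0+0+0+0+0+0+0+0+0+0+0 mod 2 = 0
  c[17] = d·G[:,17] = (01010011100001110101110001)·(00000000000010000000000000) mod 2 = 0+0+0+0+0+0+0+0+0+0+0+0+0+0+0+0+0+0+0+0+0+0+0+0+0+0 mod 2 = 0
  c[18] = d·G[:,18] = (01010011100001110101110001)·(00000000000001000000000000) mod 2 = 0+0+0+0+0+0+0+0+0+0+0+0+0+1+0+0+0+0+0+0+0+0+0+0+0+0 mod 2 = 1
  c[19] = d·G[:,19] = (01010011100001110101110001)·(00000000000000100000000000) mod 2 = 0+0+0+0+0+0+0+0+0+0+0+0+0+0+1+0+0+0+0+0+0+0+0+0+0+0 mod 2 = 1
  c[20] = d·G[:,20] = (01010011100001110101110001)·(00000000000000010000000000) mod 2 = 0+0+0+0+0+0+0+0+0+0+0+0+0+0+0+1+0+0+0+0+0+0+0+0+0+0 mod 2 = 1
  c[21] = d·G[:,21] = (01010011100001110101110001)·(00000000000000001000000000) mod 2 = 0+0+0+0+0+0+0+0+0+0+0+0+0+0+0+0+0+0+0+0+0+0+0+0+0+0 mod 2 = 0
  c[22] = d·G[:,22] = (01010011100001110101110001)·(00000000000000000100000000) mod 2 = 0+0+0+0+0+0+0+0+0+0+0+0+0+0+0+0+0+1+0+0+0+0+0+0+0+0 mod 2 = 1
  c[23] = d·G[:,23] = (01010011100001110101110001)·(00000000000000000010000000) mod 2 = 0+0+0+0+0+0+0+0+0+0+0+0+0+0+0+0+0+0+0+0+0+0+0+0+0+0 mod 2 = 0
  c[24] = d·G[:,24] = (01010011100001110101110001)·(00000000000000000001000000) mod 2 = 0+0+0+0+0+0+0+0+0+0+0+0+0+0+0+0+0+0+0+1+0+0+0+0+0+0 mod 2 = 1
  c[25] = d·G[:,25] = (01010011100001110101110001)·(00000000000000000000100000) mod 2 = 0+0+0+0+0+0+0+0+0+0+0+0+0+0+0+0+0+0+0+0+1+0+0+0+0+0 mod 2 = 1
  c[26] = d·G[:,26] = (01010011100001110101110001)·(00000000000000000000010000) mod 2 = 0+0+0+0+0+0+0+0+0+0+0+0+0+0+0+0+0+0+0+0+0+1+0+0+0+0 mod 2 = 1
  c[27] = d·G[:,27] = (01010011100001110101110001)·(00000000000000000000001000) mod 2 = 0+0+0+0+0+0+0+0+0+0+0+0+0+0+0+0+0+0+0+0+0+0+0+0+0+0 mod 2 = 0
  c[28] = d·G[:,28] = (01010011100001110101110001)·(00000000000000000000000100) mod 2 = 0+0+0+0+0+0+0+0+0+0+0+0+0+0+0+0+0+0+0+0+0+0+0+0+0+0 mod 2 = 0
  c[29] = d·G[:,29] = (01010011100001110101110001)·(00000000000000000000000010) mod 2 = 0+0+0+0+0+0+0+0+0+0+0+0+0+0+0+0+0+0+0+0+0+0+0+0+0+0 mod 2 = 0
  c[30] = d·G[:,30] = (01010011100001110101110001)·(00000000000000000000000001) mod 2 = 0+0+0+0+0+0+0+0+0+0+0+0+0+0+0+0+0+0+0+0+0+0+0+0+0+1 mod 2 = 1
Codeword = 0100101100111000001110101110001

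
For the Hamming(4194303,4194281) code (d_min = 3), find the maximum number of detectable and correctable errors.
Detection only: up to d_min − 1 = 2 errors.
Correction: up to ⌊(d_min − 1)/2⌋ = ⌊2/2⌋ = 1 errors.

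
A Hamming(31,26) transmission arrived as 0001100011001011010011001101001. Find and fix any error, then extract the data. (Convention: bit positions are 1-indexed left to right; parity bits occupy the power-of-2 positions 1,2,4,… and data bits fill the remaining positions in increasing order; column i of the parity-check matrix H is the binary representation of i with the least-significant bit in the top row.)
Syndrome s = H · r^T (mod 2), r = 0001100011001011010011001101001:
  s[0] = (1010101010101010101010101010101)·(0001100011001011010011001101001) mod 2 = 0+0+0+0+1+0+0+0+1+0+0+0+1+0+1+0+0+0+0+0+1+0+0+0+1+0+0+0+0+0+1 mod 2 = 1
  s[1] = (0110011001100110011001100110011)·(0001100011001011010011001101001) mod 2 = 0+0+0+0+0+0+0+0+0+1+0+0+0+0+1+0+0+1+0+0+0+1+0+0+0+1+0+0+0+0+1 mod 2 = 0
  s[2] = (0001111000011110000111100001111)·(0001100011001011010011001101001) mod 2 = 0+0+0+1+1+0+0+0+0+0+0+0+1+0+1+0+0+0+0+0+1+1+0+0+0+0+0+1+0+0+1 mod 2 = 0
  s[3] = (0000000111111110000000011111111)·(0001100011001011010011001101001) mod 2 = 0+0+0+0+0+0+0+0+1+1+0+0+1+0+1+0+0+0+0+0+0+0+0+0+1+1+0+1+0+0+1 mod 2 = 0
  s[4] = (0000000000000001111111111111111)·(0001100011001011010011001101001) mod 2 = 0+0+0+0+0+0+0+0+0+0+0+0+0+0+0+1+0+1+0+0+1+1+0+0+1+1+0+1+0+0+1 mod 2 = 0
Syndrome = 10000
Column 1 of H equals this syndrome → error at bit 1 (1-indexed).
Flip bit 1: 0001100011001011010011001101001 → 1001100011001011010011001101001
Extract data bits at positions {3,5,6,7,9,10,11,12,13,14,15,17,18,19,20,21,22,23,24,25,26,27,28,29,30,31}: 01001100101010011001101001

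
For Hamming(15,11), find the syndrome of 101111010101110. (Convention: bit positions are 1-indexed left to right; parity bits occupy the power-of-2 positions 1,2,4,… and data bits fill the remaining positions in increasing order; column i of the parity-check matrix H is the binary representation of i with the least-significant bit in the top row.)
Syndrome s = H · r^T (mod 2), r = 101111010101110:
  s[0] = (101010101010101)·(101111010101110) mod 2 = 1+0+1+0+1+0+0+0+0+0+0+0+1+0+0 mod 2 = 0
  s[1] = (011001100110011)·(101111010101110) mod 2 = 0+0+1+0+0+1+0+0+0+1+0+0+0+1+0 mod 2 = 0
  s[2] = (000111100001111)·(101111010101110) mod 2 = 0+0+0+1+1+1+0+0+0+0+0+1+1+1+0 mod 2 = 0
  s[3] = (000000011111111)·(101111010101110) mod 2 = 0+0+0+0+0+0+0+1+0+1+0+1+1+1+0 mod 2 = 1
Syndrome = 0001
Non-zero syndrome: error at position 8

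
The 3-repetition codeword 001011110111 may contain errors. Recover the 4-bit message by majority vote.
Split into 3-bit blocks and majority-vote each:
  block 1 = 001: 1 ones, 2 zeros → 0
  block 2 = 011: 2 ones, 1 zeros → 1
  block 3 = 110: 2 ones, 1 zeros → 1
  block 4 = 111: 3 ones, 0 zeros → 1
Decoded = 0111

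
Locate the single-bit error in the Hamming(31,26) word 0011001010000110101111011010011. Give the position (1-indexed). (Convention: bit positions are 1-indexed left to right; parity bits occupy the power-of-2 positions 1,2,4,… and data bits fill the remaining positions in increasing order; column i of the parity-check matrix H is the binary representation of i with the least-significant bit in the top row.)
Syndrome s = H · r^T (mod 2), r = 0011001010000110101111011010011:
  s[0] = (1010101010101010101010101010101)·(0011001010000110101111011010011) mod 2 = 0+0+1+0+0+0+1+0+1+0+0+0+0+0+1+0+1+0+1+0+1+0+0+0+1+0+1+0+0+0+1 mod 2 = 0
  s[1] = (0110011001100110011001100110011)·(0011001010000110101111011010011) mod 2 = 0+0+1+0+0+0+1+0+0+0+0+0+0+1+1+0+0+0+1+0+0+1+0+0+0+0+1+0+0+1+1 mod 2 = 1
  s[2] = (0001111000011110000111100001111)·(0011001010000110101111011010011) mod 2 = 0+0+0+1+0+0+1+0+0+0+0+0+0+1+1+0+0+0+0+1+1+1+0+0+0+0+0+0+0+1+1 mod 2 = 1
  s[3] = (0000000111111110000000011111111)·(0011001010000110101111011010011) mod 2 = 0+0+0+0+0+0+0+0+1+0+0+0+0+1+1+0+0+0+0+0+0+0+0+1+1+0+1+0+0+1+1 mod 2 = 0
  s[4] = (0000000000000001111111111111111)·(0011001010000110101111011010011) mod 2 = 0+0+0+0+0+0+0+0+0+0+0+0+0+0+0+0+1+0+1+1+1+1+0+1+1+0+1+0+0+1+1 mod 2 = 0
Syndrome = 01100
Column i of H is the binary representation of i, so the syndrome is the binary index of the flipped bit.
Read s = 01100 with s[0] as LSB: 0·2^0 + 1·2^1 + 1·2^2 + 0·2^3 + 0·2^4 = 6.
Error is at bit position 6.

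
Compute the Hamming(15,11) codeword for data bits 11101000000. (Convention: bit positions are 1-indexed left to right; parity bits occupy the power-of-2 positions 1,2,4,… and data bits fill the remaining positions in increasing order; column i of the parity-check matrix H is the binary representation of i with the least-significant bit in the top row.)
Codeword c = d · G (mod 2), d = 11101000000:
  c[0] = d·G[:,0] = (11101000000)·(11011010101) mod 2 = 1+1+0+0+1+0+0+0+0+0+0 mod 2 = 1
  c[1] = d·G[:,1] = (11101000000)·(10110110011) mod 2 = 1+0+1+0+0+0+0+0+0+0+0 mod 2 = 0
  c[2] = d·G[:,2] = (11101000000)·(10000000000) mod 2 = 1+0+0+0+0+0+0+0+0+0+0 mod 2 = 1
  c[3] = d·G[:,3] = (11101000000)·(01110001111) mod 2 = 0+1+1+0+0+0+0+0+0+0+0 mod 2 = 0
  c[4] = d·G[:,4] = (11101000000)·(01000000000) mod 2 = 0+1+0+0+0+0+0+0+0+0+0 mod 2 = 1
  c[5] = d·G[:,5] = (11101000000)·(00100000000) mod 2 = 0+0+1+0+0+0+0+0+0+0+0 mod 2 = 1
  c[6] = d·G[:,6] = (11101000000)·(00010000000) mod 2 = 0+0+0+0+0+0+0+0+0+0+0 mod 2 = 0
  c[7] = d·G[:,7] = (11101000000)·(00001111111) mod 2 = 0+0+0+0+1+0+0+0+0+0+0 mod 2 = 1
  c[8] = d·G[:,8] = (11101000000)·(00001000000) mod 2 = 0+0+0+0+1+0+0+0+0+0+0 mod 2 = 1
  c[9] = d·G[:,9] = (11101000000)·(00000100000) mod 2 = 0+0+0+0+0+0+0+0+0+0+0 mod 2 = 0
  c[10] = d·G[:,10] = (11101000000)·(00000010000) mod 2 = 0+0+0+0+0+0+0+0+0+0+0 mod 2 = 0
  c[11] = d·G[:,11] = (11101000000)·(00000001000) mod 2 = 0+0+0+0+0+0+0+0+0+0+0 mod 2 = 0
  c[12] = d·G[:,12] = (11101000000)·(00000000100) mod 2 = 0+0+0+0+0+0+0+0+0+0+0 mod 2 = 0
  c[13] = d·G[:,13] = (11101000000)·(00000000010) mod 2 = 0+0+0+0+0+0+0+0+0+0+0 mod 2 = 0
  c[14] = d·G[:,14] = (11101000000)·(00000000001) mod 2 = 0+0+0+0+0+0+0+0+0+0+0 mod 2 = 0
Codeword = 101011011000000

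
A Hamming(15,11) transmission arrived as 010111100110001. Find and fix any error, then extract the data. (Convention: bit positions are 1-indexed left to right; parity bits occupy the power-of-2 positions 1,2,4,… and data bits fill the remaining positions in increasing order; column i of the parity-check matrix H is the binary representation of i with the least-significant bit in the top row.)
Syndrome s = H · r^T (mod 2), r = 010111100110001:
  s[0] = (101010101010101)·(010111100110001) mod 2 = 0+0+0+0+1+0+1+0+0+0+1+0+0+0+1 mod 2 = 0
  s[1] = (011001100110011)·(010111100110001) mod 2 = 0+1+0+0+0+1+1+0+0+1+1+0+0+0+1 mod 2 = 0
  s[2] = (000111100001111)·(010111100110001) mod 2 = 0+0+0+1+1+1+1+0+0+0+0+0+0+0+1 mod 2 = 1
  s[3] = (000000011111111)·(010111100110001) mod 2 = 0+0+0+0+0+0+0+0+0+1+1+0+0+0+1 mod 2 = 1
Syndrome = 0011
Column 12 of H equals this syndrome → error at bit 12 (1-indexed).
Flip bit 12: 010111100110001 → 010111100111001
Extract data bits at positions {3,5,6,7,9,10,11,12,13,14,15}: 01110111001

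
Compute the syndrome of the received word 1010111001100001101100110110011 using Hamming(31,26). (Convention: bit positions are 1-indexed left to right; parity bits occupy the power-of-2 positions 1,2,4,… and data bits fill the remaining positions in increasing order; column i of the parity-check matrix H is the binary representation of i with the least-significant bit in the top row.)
Syndrome s = H · r^T (mod 2), r = 1010111001100001101100110110011:
  s[0] = (1010101010101010101010101010101)·(1010111001100001101100110110011) mod 2 = 1+0+1+0+1+0+1+0+0+0+1+0+0+0+0+0+1+0+1+0+0+0+1+0+0+0+1+0+0+0+1 mod 2 = 0
  s[1] = (0110011001100110011001100110011)·(1010111001100001101100110110011) mod 2 = 0+0+1+0+0+1+1+0+0+1+1+0+0+0+0+0+0+0+1+0+0+0+1+0+0+1+1+0+0+1+1 mod 2 = 1
  s[2] = (0001111000011110000111100001111)·(1010111001100001101100110110011) mod 2 = 0+0+0+0+1+1+1+0+0+0+0+0+0+0+0+0+0+0+0+1+0+0+1+0+0+0+0+0+0+1+1 mod 2 = 1
  s[3] = (0000000111111110000000011111111)·(1010111001100001101100110110011) mod 2 = 0+0+0+0+0+0+0+0+0+1+1+0+0+0+0+0+0+0+0+0+0+0+0+1+0+1+1+0+0+1+1 mod 2 = 1
  s[4] = (0000000000000001111111111111111)·(1010111001100001101100110110011) mod 2 = 0+0+0+0+0+0+0+0+0+0+0+0+0+0+0+1+1+0+1+1+0+0+1+1+0+1+1+0+0+1+1 mod 2 = 0
Syndrome = 01110
Non-zero syndrome: error at position 14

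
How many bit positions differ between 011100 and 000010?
XOR = 011110, count of 1s = 4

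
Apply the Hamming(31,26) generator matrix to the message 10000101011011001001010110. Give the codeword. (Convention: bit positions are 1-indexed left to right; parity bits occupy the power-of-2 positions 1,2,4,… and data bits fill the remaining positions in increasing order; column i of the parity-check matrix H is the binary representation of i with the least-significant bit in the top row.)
Codeword c = d · G (mod 2), d = 10000101011011001001010110:
  c[0] = d·G[:,0] = (10000101011011001001010110)·(11011010101101010101010101) mod 2 = 1+0+0+0+0+0+0+0+0+0+1+0+0+1+0+0+0+0+0+1+0+1+0+1+0+0 mod 2 = 0
  c[1] = d·G[:,1] = (10000101011011001001010110)·(10110110011011001100110011) mod 2 = 1+0+0+0+0+1+0+0+0+1+1+0+1+1+0+0+1+0+0+0+0+1+0+0+1+0 mod 2 = 1
  c[2] = d·G[:,2] = (10000101011011001001010110)·(10000000000000000000000000) mod 2 = 1+0+0+0+0+0+0+0+0+0+0+0+0+0+0+0+0+0+0+0+0+0+0+0+0+0 mod 2 = 1
  c[3] = d·G[:,3] = (10000101011011001001010110)·(01110001111000111100001111) mod 2 = 0+0+0+0+0+0+0+1+0+1+1+0+0+0+0+0+1+0+0+0+0+0+0+1+1+0 mod 2 = 0
  c[4] = d·G[:,4] = (10000101011011001001010110)·(01000000000000000000000000) mod 2 = 0+0+0+0+0+0+0+0+0+0+0+0+0+0+0+0+0+0+0+0+0+0+0+0+0+0 mod 2 = 0
  c[5] = d·G[:,5] = (10000101011011001001010110)·(00100000000000000000000000) mod 2 = 0+0+0+0+0+0+0+0+0+0+0+0+0+0+0+0+0+0+0+0+0+0+0+0+0+0 mod 2 = 0
  c[6] = d·G[:,6] = (10000101011011001001010110)·(00010000000000000000000000) mod 2 = 0+0+0+0+0+0+0+0+0+0+0+0+0+0+0+0+0+0+0+0+0+0+0+0+0+0 mod 2 = 0
  c[7] = d·G[:,7] = (10000101011011001001010110)·(00001111111000000011111111) mod 2 = 0+0+0+0+0+1+0+1+0+1+1+0+0+0+0+0+0+0+0+1+0+1+0+1+1+0 mod 2 = 0
  c[8] = d·G[:,8] = (10000101011011001001010110)·(00001000000000000000000000) mod 2 = 0+0+0+0+0+0+0+0+0+0+0+0+0+0+0+0+0+0+0+0+0+0+0+0+0+0 mod 2 = 0
  c[9] = d·G[:,9] = (10000101011011001001010110)·(00000100000000000000000000) mod 2 = 0+0+0+0+0+1+0+0+0+0+0+0+0+0+0+0+0+0+0+0+0+0+0+0+0+0 mod 2 = 1
  c[10] = d·G[:,10] = (10000101011011001001010110)·(00000010000000000000000000) mod 2 = 0+0+0+0+0+0+0+0+0+0+0+0+0+0+0+0+0+0+0+0+0+0+0+0+0+0 mod 2 = 0
  c[11] = d·G[:,11] = (10000101011011001001010110)·(00000001000000000000000000) mod 2 = 0+0+0+0+0+0+0+1+0+0+0+0+0+0+0+0+0+0+0+0+0+0+0+0+0+0 mod 2 = 1
  c[12] = d·G[:,12] = (10000101011011001001010110)·(00000000100000000000000000) mod 2 = 0+0+0+0+0+0+0+0+0+0+0+0+0+0+0+0+0+0+0+0+0+0+0+0+0+0 mod 2 = 0
  c[13] = d·G[:,13] = (10000101011011001001010110)·(00000000010000000000000000) mod 2 = 0+0+0+0+0+0+0+0+0+1+0+0+0+0+0+0+0+0+0+0+0+0+0+0+0+0 mod 2 = 1
  c[14] = d·G[:,14] = (10000101011011001001010110)·(00000000001000000000000000) mod 2 = 0+0+0+0+0+0+0+0+0+0+1+0+0+0+0+0+0+0+0+0+0+0+0+0+0+0 mod 2 = 1
  c[15] = d·G[:,15] = (10000101011011001001010110)·(00000000000111111111111111) mod 2 = 0+0+0+0+0+0+0+0+0+0+0+0+1+1+0+0+1+0+0+1+0+1+0+1+1+0 mod 2 = 1
  c[16] = d·G[:,16] = (10000101011011001001010110)·(00000000000100000000000000) mod 2 = 0+0+0+0+0+0+0+0+0+0+0+0+0+0+0+0+0+0+0+0+0+0+0+0+0+0 mod 2 = 0
  c[17] = d·G[:,17] = (10000101011011001001010110)·(00000000000010000000000000) mod 2 = 0+0+0+0+0+0+0+0+0+0+0+0+1+0+0+0+0+0+0+0+0+0+0+0+0+0 mod 2 = 1
  c[18] = d·G[:,18] = (10000101011011001001010110)·(00000000000001000000000000) mod 2 = 0+0+0+0+0+0+0+0+0+0+0+0+0+1+0+0+0+0+0+0+0+0+0+0+0+0 mod 2 = 1
  c[19] = d·G[:,19] = (10000101011011001001010110)·(00000000000000100000000000) mod 2 = 0+0+0+0+0+0+0+0+0+0+0+0+0+0+0+0+0+0+0+0+0+0+0+0+0+0 mod 2 = 0
  c[20] = d·G[:,20] = (10000101011011001001010110)·(00000000000000010000000000) mod 2 = 0+0+0+0+0+0+0+0+0+0+0+0+0+0+0+0+0+0+0+0+0+0+0+0+0+0 mod 2 = 0
  c[21] = d·G[:,21] = (10000101011011001001010110)·(00000000000000001000000000) mod 2 = 0+0+0+0+0+0+0+0+0+0+0+0+0+0+0+0+1+0+0+0+0+0+0+0+0+0 mod 2 = 1
  c[22] = d·G[:,22] = (10000101011011001001010110)·(00000000000000000100000000) mod 2 = 0+0+0+0+0+0+0+0+0+0+0+0+0+0+0+0+0+0+0+0+0+0+0+0+0+0 mod 2 = 0
  c[23] = d·G[:,23] = (10000101011011001001010110)·(00000000000000000010000000) mod 2 = 0+0+0+0+0+0+0+0+0+0+0+0+0+0+0+0+0+0+0+0+0+0+0+0+0+0 mod 2 = 0
  c[24] = d·G[:,24] = (10000101011011001001010110)·(00000000000000000001000000) mod 2 = 0+0+0+0+0+0+0+0+0+0+0+0+0+0+0+0+0+0+0+1+0+0+0+0+0+0 mod 2 = 1
  c[25] = d·G[:,25] = (10000101011011001001010110)·(00000000000000000000100000) mod 2 = 0+0+0+0+0+0+0+0+0+0+0+0+0+0+0+0+0+0+0+0+0+0+0+0+0+0 mod 2 = 0
  c[26] = d·G[:,26] = (10000101011011001001010110)·(00000000000000000000010000) mod 2 = 0+0+0+0+0+0+0+0+0+0+0+0+0+0+0+0+0+0+0+0+0+1+0+0+0+0 mod 2 = 1
  c[27] = d·G[:,27] = (10000101011011001001010110)·(00000000000000000000001000) mod 2 = 0+0+0+0+0+0+0+0+0+0+0+0+0+0+0+0+0+0+0+0+0+0+0+0+0+0 mod 2 = 0
  c[28] = d·G[:,28] = (10000101011011001001010110)·(00000000000000000000000100) mod 2 = 0+0+0+0+0+0+0+0+0+0+0+0+0+0+0+0+0+0+0+0+0+0+0+1+0+0 mod 2 = 1
  c[29] = d·G[:,29] = (10000101011011001001010110)·(00000000000000000000000010) mod 2 = 0+0+0+0+0+0+0+0+0+0+0+0+0+0+0+0+0+0+0+0+0+0+0+0+1+0 mod 2 = 1
  c[30] = d·G[:,30] = (10000101011011001001010110)·(00000000000000000000000001) mod 2 = 0+0+0+0+0+0+0+0+0+0+0+0+0+0+0+0+0+0+0+0+0+0+0+0+0+0 mod 2 = 0
Codeword = 0110000001010111011001001010110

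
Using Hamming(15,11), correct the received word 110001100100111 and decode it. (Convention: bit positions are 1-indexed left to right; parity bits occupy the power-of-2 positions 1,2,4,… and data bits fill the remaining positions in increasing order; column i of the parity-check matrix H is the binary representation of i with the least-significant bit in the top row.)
Syndrome s = H · r^T (mod 2), r = 110001100100111:
  s[0] = (101010101010101)·(110001100100111) mod 2 = 1+0+0+0+0+0+1+0+0+0+0+0+1+0+1 mod 2 = 0
  s[1] = (011001100110011)·(110001100100111) mod 2 = 0+1+0+0+0+1+1+0+0+1+0+0+0+1+1 mod 2 = 0
  s[2] = (000111100001111)·(110001100100111) mod 2 = 0+0+0+0+0+1+1+0+0+0+0+0+1+1+1 mod 2 = 1
  s[3] = (000000011111111)·(110001100100111) mod 2 = 0+0+0+0+0+0+0+0+0+1+0+0+1+1+1 mod 2 = 0
Syndrome = 0010
Column 4 of H equals this syndrome → error at bit 4 (1-indexed).
Flip bit 4: 110001100100111 → 110101100100111
Extract data bits at positions {3,5,6,7,9,10,11,12,13,14,15}: 00110100111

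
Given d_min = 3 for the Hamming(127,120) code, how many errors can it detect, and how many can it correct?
Detection only: up to d_min − 1 = 2 errors.
Correction: up to ⌊(d_min − 1)/2⌋ = ⌊2/2⌋ = 1 errors.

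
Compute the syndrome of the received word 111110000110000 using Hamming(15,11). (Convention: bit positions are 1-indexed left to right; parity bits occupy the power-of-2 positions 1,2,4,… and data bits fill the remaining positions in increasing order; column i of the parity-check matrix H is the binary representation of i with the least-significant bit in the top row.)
Syndrome s = H · r^T (mod 2), r = 111110000110000:
  s[0] = (101010101010101)·(111110000110000) mod 2 = 1+0+1+0+1+0+0+0+0+0+1+0+0+0+0 mod 2 = 0
  s[1] = (011001100110011)·(111110000110000) mod 2 = 0+1+1+0+0+0+0+0+0+1+1+0+0+0+0 mod 2 = 0
  s[2] = (000111100001111)·(111110000110000) mod 2 = 0+0+0+1+1+0+0+0+0+0+0+0+0+0+0 mod 2 = 0
  s[3] = (000000011111111)·(111110000110000) mod 2 = 0+0+0+0+0+0+0+0+0+1+1+0+0+0+0 mod 2 = 0
Syndrome = 0000
s = 0: no error detected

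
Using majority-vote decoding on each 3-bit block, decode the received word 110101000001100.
Split into 3-bit blocks and majority-vote each:
  block 1 = 110: 2 ones, 1 zeros → 1
  block 2 = 101: 2 ones, 1 zeros → 1
  block 3 = 000: 0 ones, 3 zeros → 0
  block 4 = 001: 1 ones, 2 zeros → 0
  block 5 = 100: 1 ones, 2 zeros → 0
Decoded = 11000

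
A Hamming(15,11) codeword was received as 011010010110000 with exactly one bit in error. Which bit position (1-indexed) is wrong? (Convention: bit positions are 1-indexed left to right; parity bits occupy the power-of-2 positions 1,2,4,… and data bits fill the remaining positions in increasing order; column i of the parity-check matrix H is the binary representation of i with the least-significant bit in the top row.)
Syndrome s = H · r^T (mod 2), r = 011010010110000:
  s[0] = (101010101010101)·(011010010110000) mod 2 = 0+0+1+0+1+0+0+0+0+0+1+0+0+0+0 mod 2 = 1
  s[1] = (011001100110011)·(011010010110000) mod 2 = 0+1+1+0+0+0+0+0+0+1+1+0+0+0+0 mod 2 = 0
  s[2] = (000111100001111)·(011010010110000) mod 2 = 0+0+0+0+1+0+0+0+0+0+0+0+0+0+0 mod 2 = 1
  s[3] = (000000011111111)·(011010010110000) mod 2 = 0+0+0+0+0+0+0+1+0+1+1+0+0+0+0 mod 2 = 1
Syndrome = 1011
Column i of H is the binary representation of i, so the syndrome is the binary index of the flipped bit.
Read s = 1011 with s[0] as LSB: 1·2^0 + 0·2^1 + 1·2^2 + 1·2^3 = 13.
Error is at bit position 13.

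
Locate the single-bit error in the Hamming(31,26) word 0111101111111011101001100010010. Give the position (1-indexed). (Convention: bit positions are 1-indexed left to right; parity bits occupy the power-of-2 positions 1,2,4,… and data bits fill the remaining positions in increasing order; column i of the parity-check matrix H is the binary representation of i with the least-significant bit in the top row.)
Syndrome s = H · r^T (mod 2), r = 0111101111111011101001100010010:
  s[0] = (1010101010101010101010101010101)·(0111101111111011101001100010010) mod 2 = 0+0+1+0+1+0+1+0+1+0+1+0+1+0+1+0+1+0+1+0+0+0+1+0+0+0+1+0+0+0+0 mod 2 = 1
  s[1] = (0110011001100110011001100110011)·(0111101111111011101001100010010) mod 2 = 0+1+1+0+0+0+1+0+0+1+1+0+0+0+1+0+0+0+1+0+0+1+1+0+0+0+1+0+0+1+0 mod 2 = 1
  s[2] = (0001111000011110000111100001111)·(0111101111111011101001100010010) mod 2 = 0+0+0+1+1+0+1+0+0+0+0+1+1+0+1+0+0+0+0+0+0+1+1+0+0+0+0+0+0+1+0 mod 2 = 1
  s[3] = (0000000111111110000000011111111)·(0111101111111011101001100010010) mod 2 = 0+0+0+0+0+0+0+1+1+1+1+1+1+0+1+0+0+0+0+0+0+0+0+0+0+0+1+0+0+1+0 mod 2 = 1
  s[4] = (0000000000000001111111111111111)·(0111101111111011101001100010010) mod 2 = 0+0+0+0+0+0+0+0+0+0+0+0+0+0+0+1+1+0+1+0+0+1+1+0+0+0+1+0+0+1+0 mod 2 = 1
Syndrome = 11111
Column i of H is the binary representation of i, so the syndrome is the binary index of the flipped bit.
Read s = 11111 with s[0] as LSB: 1·2^0 + 1·2^1 + 1·2^2 + 1·2^3 + 1·2^4 = 31.
Error is at bit position 31.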